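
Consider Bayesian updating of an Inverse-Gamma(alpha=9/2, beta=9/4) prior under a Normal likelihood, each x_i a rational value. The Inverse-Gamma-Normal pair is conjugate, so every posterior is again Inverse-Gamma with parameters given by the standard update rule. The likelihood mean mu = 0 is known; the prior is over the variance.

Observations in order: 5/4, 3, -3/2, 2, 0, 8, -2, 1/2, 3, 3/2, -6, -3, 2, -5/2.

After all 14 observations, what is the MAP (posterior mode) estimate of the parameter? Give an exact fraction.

obs 1: x=5/4 → posterior Inverse-Gamma(5, 97/32)
obs 2: x=3 → posterior Inverse-Gamma(11/2, 241/32)
obs 3: x=-3/2 → posterior Inverse-Gamma(6, 277/32)
obs 4: x=2 → posterior Inverse-Gamma(13/2, 341/32)
obs 5: x=0 → posterior Inverse-Gamma(7, 341/32)
obs 6: x=8 → posterior Inverse-Gamma(15/2, 1365/32)
obs 7: x=-2 → posterior Inverse-Gamma(8, 1429/32)
obs 8: x=1/2 → posterior Inverse-Gamma(17/2, 1433/32)
obs 9: x=3 → posterior Inverse-Gamma(9, 1577/32)
obs 10: x=3/2 → posterior Inverse-Gamma(19/2, 1613/32)
obs 11: x=-6 → posterior Inverse-Gamma(10, 2189/32)
obs 12: x=-3 → posterior Inverse-Gamma(21/2, 2333/32)
obs 13: x=2 → posterior Inverse-Gamma(11, 2397/32)
obs 14: x=-5/2 → posterior Inverse-Gamma(23/2, 2497/32)

2497/400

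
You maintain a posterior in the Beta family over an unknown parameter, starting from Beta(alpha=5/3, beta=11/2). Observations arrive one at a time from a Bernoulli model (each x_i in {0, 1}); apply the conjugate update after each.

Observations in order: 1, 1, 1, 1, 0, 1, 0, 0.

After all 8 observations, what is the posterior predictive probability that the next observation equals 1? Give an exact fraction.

obs 1: x=1 → posterior Beta(8/3, 11/2)
obs 2: x=1 → posterior Beta(11/3, 11/2)
obs 3: x=1 → posterior Beta(14/3, 11/2)
obs 4: x=1 → posterior Beta(17/3, 11/2)
obs 5: x=0 → posterior Beta(17/3, 13/2)
obs 6: x=1 → posterior Beta(20/3, 13/2)
obs 7: x=0 → posterior Beta(20/3, 15/2)
obs 8: x=0 → posterior Beta(20/3, 17/2)

40/91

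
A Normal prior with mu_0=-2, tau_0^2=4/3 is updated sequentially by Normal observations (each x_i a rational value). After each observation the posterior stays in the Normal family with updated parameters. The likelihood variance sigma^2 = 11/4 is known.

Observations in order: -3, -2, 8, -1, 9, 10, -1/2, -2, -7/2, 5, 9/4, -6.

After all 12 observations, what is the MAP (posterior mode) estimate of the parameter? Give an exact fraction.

194/225

obs 1: x=-3 → posterior Normal(-114/49, 44/49)
obs 2: x=-2 → posterior Normal(-146/65, 44/65)
obs 3: x=8 → posterior Normal(-2/9, 44/81)
obs 4: x=-1 → posterior Normal(-34/97, 44/97)
obs 5: x=9 → posterior Normal(110/113, 44/113)
obs 6: x=10 → posterior Normal(90/43, 44/129)
obs 7: x=-1/2 → posterior Normal(262/145, 44/145)
obs 8: x=-2 → posterior Normal(10/7, 44/161)
obs 9: x=-7/2 → posterior Normal(58/59, 44/177)
obs 10: x=5 → posterior Normal(254/193, 44/193)
obs 11: x=9/4 → posterior Normal(290/209, 4/19)
obs 12: x=-6 → posterior Normal(194/225, 44/225)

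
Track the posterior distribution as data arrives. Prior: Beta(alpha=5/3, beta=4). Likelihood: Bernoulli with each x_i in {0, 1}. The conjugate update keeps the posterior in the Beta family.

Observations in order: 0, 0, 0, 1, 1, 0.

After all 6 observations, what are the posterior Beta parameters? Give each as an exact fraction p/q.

obs 1: x=0 → posterior Beta(5/3, 5)
obs 2: x=0 → posterior Beta(5/3, 6)
obs 3: x=0 → posterior Beta(5/3, 7)
obs 4: x=1 → posterior Beta(8/3, 7)
obs 5: x=1 → posterior Beta(11/3, 7)
obs 6: x=0 → posterior Beta(11/3, 8)

alpha=11/3, beta=8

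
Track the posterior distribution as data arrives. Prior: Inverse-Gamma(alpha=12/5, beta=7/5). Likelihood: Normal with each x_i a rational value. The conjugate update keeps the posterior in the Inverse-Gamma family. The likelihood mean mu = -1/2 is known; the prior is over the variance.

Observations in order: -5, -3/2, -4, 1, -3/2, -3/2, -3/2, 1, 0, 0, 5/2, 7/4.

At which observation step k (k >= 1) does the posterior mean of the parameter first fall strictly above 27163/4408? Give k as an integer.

obs 1: x=-5 → posterior Inverse-Gamma(29/10, 461/40)
obs 2: x=-3/2 → posterior Inverse-Gamma(17/5, 481/40)
obs 3: x=-4 → posterior Inverse-Gamma(39/10, 363/20)
obs 4: x=1 → posterior Inverse-Gamma(22/5, 771/40)
obs 5: x=-3/2 → posterior Inverse-Gamma(49/10, 791/40)
obs 6: x=-3/2 → posterior Inverse-Gamma(27/5, 811/40)
obs 7: x=-3/2 → posterior Inverse-Gamma(59/10, 831/40)
obs 8: x=1 → posterior Inverse-Gamma(32/5, 219/10)
obs 9: x=0 → posterior Inverse-Gamma(69/10, 881/40)
obs 10: x=0 → posterior Inverse-Gamma(37/5, 443/20)
obs 11: x=5/2 → posterior Inverse-Gamma(79/10, 533/20)
obs 12: x=7/4 → posterior Inverse-Gamma(42/5, 4669/160)

k = 3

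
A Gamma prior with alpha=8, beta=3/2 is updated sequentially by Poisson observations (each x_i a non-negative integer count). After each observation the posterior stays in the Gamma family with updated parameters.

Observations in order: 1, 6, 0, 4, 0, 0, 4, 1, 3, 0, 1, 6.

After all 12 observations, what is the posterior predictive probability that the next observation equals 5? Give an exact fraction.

74502611571244962678653771250282856184440681096769071296/1080244137479689290215446159447411025741704035417740877269

obs 1: x=1 → posterior Gamma(9, 5/2)
obs 2: x=6 → posterior Gamma(15, 7/2)
obs 3: x=0 → posterior Gamma(15, 9/2)
obs 4: x=4 → posterior Gamma(19, 11/2)
obs 5: x=0 → posterior Gamma(19, 13/2)
obs 6: x=0 → posterior Gamma(19, 15/2)
obs 7: x=4 → posterior Gamma(23, 17/2)
obs 8: x=1 → posterior Gamma(24, 19/2)
obs 9: x=3 → posterior Gamma(27, 21/2)
obs 10: x=0 → posterior Gamma(27, 23/2)
obs 11: x=1 → posterior Gamma(28, 25/2)
obs 12: x=6 → posterior Gamma(34, 27/2)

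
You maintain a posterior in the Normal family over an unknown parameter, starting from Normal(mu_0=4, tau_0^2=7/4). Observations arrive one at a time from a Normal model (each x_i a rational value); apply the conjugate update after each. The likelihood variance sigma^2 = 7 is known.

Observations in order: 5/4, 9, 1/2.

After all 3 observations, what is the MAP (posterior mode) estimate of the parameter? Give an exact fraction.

obs 1: x=5/4 → posterior Normal(69/20, 7/5)
obs 2: x=9 → posterior Normal(35/8, 7/6)
obs 3: x=1/2 → posterior Normal(107/28, 1)

107/28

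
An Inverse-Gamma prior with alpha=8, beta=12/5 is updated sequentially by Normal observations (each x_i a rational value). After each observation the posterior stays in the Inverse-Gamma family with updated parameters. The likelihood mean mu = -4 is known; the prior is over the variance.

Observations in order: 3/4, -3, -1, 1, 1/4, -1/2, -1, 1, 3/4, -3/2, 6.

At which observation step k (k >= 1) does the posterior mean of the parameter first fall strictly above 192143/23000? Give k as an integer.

k = 11

obs 1: x=3/4 → posterior Inverse-Gamma(17/2, 2189/160)
obs 2: x=-3 → posterior Inverse-Gamma(9, 2269/160)
obs 3: x=-1 → posterior Inverse-Gamma(19/2, 2989/160)
obs 4: x=1 → posterior Inverse-Gamma(10, 4989/160)
obs 5: x=1/4 → posterior Inverse-Gamma(21/2, 3217/80)
obs 6: x=-1/2 → posterior Inverse-Gamma(11, 3707/80)
obs 7: x=-1 → posterior Inverse-Gamma(23/2, 4067/80)
obs 8: x=1 → posterior Inverse-Gamma(12, 5067/80)
obs 9: x=3/4 → posterior Inverse-Gamma(25/2, 11939/160)
obs 10: x=-3/2 → posterior Inverse-Gamma(13, 12439/160)
obs 11: x=6 → posterior Inverse-Gamma(27/2, 20439/160)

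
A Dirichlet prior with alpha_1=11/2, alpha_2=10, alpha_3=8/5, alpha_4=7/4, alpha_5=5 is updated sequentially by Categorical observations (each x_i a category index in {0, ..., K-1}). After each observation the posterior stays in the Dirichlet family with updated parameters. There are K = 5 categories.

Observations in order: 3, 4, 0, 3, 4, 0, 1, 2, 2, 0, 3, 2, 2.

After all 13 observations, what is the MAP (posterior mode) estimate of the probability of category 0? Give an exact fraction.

150/637

obs 1: x=3 → posterior Dirichlet(11/2, 10, 8/5, 11/4, 5)
obs 2: x=4 → posterior Dirichlet(11/2, 10, 8/5, 11/4, 6)
obs 3: x=0 → posterior Dirichlet(13/2, 10, 8/5, 11/4, 6)
obs 4: x=3 → posterior Dirichlet(13/2, 10, 8/5, 15/4, 6)
obs 5: x=4 → posterior Dirichlet(13/2, 10, 8/5, 15/4, 7)
obs 6: x=0 → posterior Dirichlet(15/2, 10, 8/5, 15/4, 7)
obs 7: x=1 → posterior Dirichlet(15/2, 11, 8/5, 15/4, 7)
obs 8: x=2 → posterior Dirichlet(15/2, 11, 13/5, 15/4, 7)
obs 9: x=2 → posterior Dirichlet(15/2, 11, 18/5, 15/4, 7)
obs 10: x=0 → posterior Dirichlet(17/2, 11, 18/5, 15/4, 7)
obs 11: x=3 → posterior Dirichlet(17/2, 11, 18/5, 19/4, 7)
obs 12: x=2 → posterior Dirichlet(17/2, 11, 23/5, 19/4, 7)
obs 13: x=2 → posterior Dirichlet(17/2, 11, 28/5, 19/4, 7)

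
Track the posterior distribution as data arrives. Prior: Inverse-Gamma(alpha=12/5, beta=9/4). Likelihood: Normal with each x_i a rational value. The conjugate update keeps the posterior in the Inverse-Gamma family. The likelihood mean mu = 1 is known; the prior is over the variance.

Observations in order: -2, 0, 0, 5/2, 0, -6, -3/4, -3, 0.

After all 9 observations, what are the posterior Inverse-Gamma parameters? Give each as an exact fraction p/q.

obs 1: x=-2 → posterior Inverse-Gamma(29/10, 27/4)
obs 2: x=0 → posterior Inverse-Gamma(17/5, 29/4)
obs 3: x=0 → posterior Inverse-Gamma(39/10, 31/4)
obs 4: x=5/2 → posterior Inverse-Gamma(22/5, 71/8)
obs 5: x=0 → posterior Inverse-Gamma(49/10, 75/8)
obs 6: x=-6 → posterior Inverse-Gamma(27/5, 271/8)
obs 7: x=-3/4 → posterior Inverse-Gamma(59/10, 1133/32)
obs 8: x=-3 → posterior Inverse-Gamma(32/5, 1389/32)
obs 9: x=0 → posterior Inverse-Gamma(69/10, 1405/32)

alpha=69/10, beta=1405/32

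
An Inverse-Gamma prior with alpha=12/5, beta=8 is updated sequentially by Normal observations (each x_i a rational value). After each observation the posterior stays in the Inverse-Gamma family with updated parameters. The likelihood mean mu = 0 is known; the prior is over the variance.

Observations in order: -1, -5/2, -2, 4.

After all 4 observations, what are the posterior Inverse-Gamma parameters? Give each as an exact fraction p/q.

obs 1: x=-1 → posterior Inverse-Gamma(29/10, 17/2)
obs 2: x=-5/2 → posterior Inverse-Gamma(17/5, 93/8)
obs 3: x=-2 → posterior Inverse-Gamma(39/10, 109/8)
obs 4: x=4 → posterior Inverse-Gamma(22/5, 173/8)

alpha=22/5, beta=173/8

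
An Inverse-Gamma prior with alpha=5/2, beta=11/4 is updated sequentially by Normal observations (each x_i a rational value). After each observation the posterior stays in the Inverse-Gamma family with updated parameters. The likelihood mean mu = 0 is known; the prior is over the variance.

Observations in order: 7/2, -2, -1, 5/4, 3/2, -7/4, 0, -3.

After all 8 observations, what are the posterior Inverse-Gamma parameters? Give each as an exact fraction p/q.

alpha=13/2, beta=309/16

obs 1: x=7/2 → posterior Inverse-Gamma(3, 71/8)
obs 2: x=-2 → posterior Inverse-Gamma(7/2, 87/8)
obs 3: x=-1 → posterior Inverse-Gamma(4, 91/8)
obs 4: x=5/4 → posterior Inverse-Gamma(9/2, 389/32)
obs 5: x=3/2 → posterior Inverse-Gamma(5, 425/32)
obs 6: x=-7/4 → posterior Inverse-Gamma(11/2, 237/16)
obs 7: x=0 → posterior Inverse-Gamma(6, 237/16)
obs 8: x=-3 → posterior Inverse-Gamma(13/2, 309/16)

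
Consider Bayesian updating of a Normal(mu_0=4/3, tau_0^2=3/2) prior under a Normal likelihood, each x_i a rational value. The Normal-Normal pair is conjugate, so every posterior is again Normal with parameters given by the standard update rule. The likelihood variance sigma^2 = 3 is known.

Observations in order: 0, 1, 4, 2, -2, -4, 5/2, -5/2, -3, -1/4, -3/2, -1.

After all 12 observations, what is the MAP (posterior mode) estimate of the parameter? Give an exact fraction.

-25/168

obs 1: x=0 → posterior Normal(8/9, 1)
obs 2: x=1 → posterior Normal(11/12, 3/4)
obs 3: x=4 → posterior Normal(23/15, 3/5)
obs 4: x=2 → posterior Normal(29/18, 1/2)
obs 5: x=-2 → posterior Normal(23/21, 3/7)
obs 6: x=-4 → posterior Normal(11/24, 3/8)
obs 7: x=5/2 → posterior Normal(37/54, 1/3)
obs 8: x=-5/2 → posterior Normal(11/30, 3/10)
obs 9: x=-3 → posterior Normal(2/33, 3/11)
obs 10: x=-1/4 → posterior Normal(5/144, 1/4)
obs 11: x=-3/2 → posterior Normal(-1/12, 3/13)
obs 12: x=-1 → posterior Normal(-25/168, 3/14)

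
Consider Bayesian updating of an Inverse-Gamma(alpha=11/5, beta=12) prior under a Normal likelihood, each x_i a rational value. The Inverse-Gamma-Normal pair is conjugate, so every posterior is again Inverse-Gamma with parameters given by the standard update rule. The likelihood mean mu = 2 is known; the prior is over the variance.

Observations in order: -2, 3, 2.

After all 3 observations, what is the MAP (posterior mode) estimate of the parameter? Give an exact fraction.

obs 1: x=-2 → posterior Inverse-Gamma(27/10, 20)
obs 2: x=3 → posterior Inverse-Gamma(16/5, 41/2)
obs 3: x=2 → posterior Inverse-Gamma(37/10, 41/2)

205/47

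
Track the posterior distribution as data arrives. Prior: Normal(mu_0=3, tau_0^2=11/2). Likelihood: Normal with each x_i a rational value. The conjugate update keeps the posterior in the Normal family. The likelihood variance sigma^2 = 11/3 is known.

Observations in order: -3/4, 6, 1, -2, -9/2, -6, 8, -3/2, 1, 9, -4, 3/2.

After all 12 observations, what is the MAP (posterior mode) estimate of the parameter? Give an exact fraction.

117/152

obs 1: x=-3/4 → posterior Normal(3/4, 11/5)
obs 2: x=6 → posterior Normal(87/32, 11/8)
obs 3: x=1 → posterior Normal(9/4, 1)
obs 4: x=-2 → posterior Normal(75/56, 11/14)
obs 5: x=-9/2 → posterior Normal(21/68, 11/17)
obs 6: x=-6 → posterior Normal(-51/80, 11/20)
obs 7: x=8 → posterior Normal(45/92, 11/23)
obs 8: x=-3/2 → posterior Normal(27/104, 11/26)
obs 9: x=1 → posterior Normal(39/116, 11/29)
obs 10: x=9 → posterior Normal(147/128, 11/32)
obs 11: x=-4 → posterior Normal(99/140, 11/35)
obs 12: x=3/2 → posterior Normal(117/152, 11/38)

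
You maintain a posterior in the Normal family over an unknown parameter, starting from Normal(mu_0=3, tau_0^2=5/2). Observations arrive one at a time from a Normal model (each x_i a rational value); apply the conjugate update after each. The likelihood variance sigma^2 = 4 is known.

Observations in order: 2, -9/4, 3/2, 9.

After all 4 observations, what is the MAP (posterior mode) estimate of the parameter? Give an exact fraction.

43/16

obs 1: x=2 → posterior Normal(34/13, 20/13)
obs 2: x=-9/4 → posterior Normal(91/72, 10/9)
obs 3: x=3/2 → posterior Normal(121/92, 20/23)
obs 4: x=9 → posterior Normal(43/16, 5/7)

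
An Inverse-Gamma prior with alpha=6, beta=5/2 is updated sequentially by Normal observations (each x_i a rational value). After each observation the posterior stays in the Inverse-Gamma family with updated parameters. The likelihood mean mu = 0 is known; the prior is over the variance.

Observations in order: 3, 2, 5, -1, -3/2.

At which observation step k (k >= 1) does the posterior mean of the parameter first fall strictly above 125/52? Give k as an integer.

obs 1: x=3 → posterior Inverse-Gamma(13/2, 7)
obs 2: x=2 → posterior Inverse-Gamma(7, 9)
obs 3: x=5 → posterior Inverse-Gamma(15/2, 43/2)
obs 4: x=-1 → posterior Inverse-Gamma(8, 22)
obs 5: x=-3/2 → posterior Inverse-Gamma(17/2, 185/8)

k = 3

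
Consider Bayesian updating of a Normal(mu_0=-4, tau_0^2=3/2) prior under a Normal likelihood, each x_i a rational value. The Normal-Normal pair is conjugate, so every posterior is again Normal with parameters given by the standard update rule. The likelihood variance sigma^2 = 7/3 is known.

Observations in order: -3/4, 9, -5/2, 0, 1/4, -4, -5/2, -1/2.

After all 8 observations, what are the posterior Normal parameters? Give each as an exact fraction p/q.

obs 1: x=-3/4 → posterior Normal(-251/92, 21/23)
obs 2: x=9 → posterior Normal(73/128, 21/32)
obs 3: x=-5/2 → posterior Normal(-17/164, 21/41)
obs 4: x=0 → posterior Normal(-17/200, 21/50)
obs 5: x=1/4 → posterior Normal(-2/59, 21/59)
obs 6: x=-4 → posterior Normal(-19/34, 21/68)
obs 7: x=-5/2 → posterior Normal(-11/14, 3/11)
obs 8: x=-1/2 → posterior Normal(-65/86, 21/86)

mu_0=-65/86, tau_0^2=21/86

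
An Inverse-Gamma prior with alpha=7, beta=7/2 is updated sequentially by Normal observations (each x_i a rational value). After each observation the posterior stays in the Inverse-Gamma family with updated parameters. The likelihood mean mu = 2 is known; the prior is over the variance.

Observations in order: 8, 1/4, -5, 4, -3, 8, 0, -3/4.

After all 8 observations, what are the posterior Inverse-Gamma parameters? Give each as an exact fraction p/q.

obs 1: x=8 → posterior Inverse-Gamma(15/2, 43/2)
obs 2: x=1/4 → posterior Inverse-Gamma(8, 737/32)
obs 3: x=-5 → posterior Inverse-Gamma(17/2, 1521/32)
obs 4: x=4 → posterior Inverse-Gamma(9, 1585/32)
obs 5: x=-3 → posterior Inverse-Gamma(19/2, 1985/32)
obs 6: x=8 → posterior Inverse-Gamma(10, 2561/32)
obs 7: x=0 → posterior Inverse-Gamma(21/2, 2625/32)
obs 8: x=-3/4 → posterior Inverse-Gamma(11, 1373/16)

alpha=11, beta=1373/16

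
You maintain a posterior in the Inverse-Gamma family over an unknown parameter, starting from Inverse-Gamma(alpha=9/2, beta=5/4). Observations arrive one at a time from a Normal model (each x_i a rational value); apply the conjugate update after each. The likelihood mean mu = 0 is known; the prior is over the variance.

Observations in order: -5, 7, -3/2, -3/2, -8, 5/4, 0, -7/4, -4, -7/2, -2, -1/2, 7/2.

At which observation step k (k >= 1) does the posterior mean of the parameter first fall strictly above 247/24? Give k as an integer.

obs 1: x=-5 → posterior Inverse-Gamma(5, 55/4)
obs 2: x=7 → posterior Inverse-Gamma(11/2, 153/4)
obs 3: x=-3/2 → posterior Inverse-Gamma(6, 315/8)
obs 4: x=-3/2 → posterior Inverse-Gamma(13/2, 81/2)
obs 5: x=-8 → posterior Inverse-Gamma(7, 145/2)
obs 6: x=5/4 → posterior Inverse-Gamma(15/2, 2345/32)
obs 7: x=0 → posterior Inverse-Gamma(8, 2345/32)
obs 8: x=-7/4 → posterior Inverse-Gamma(17/2, 1197/16)
obs 9: x=-4 → posterior Inverse-Gamma(9, 1325/16)
obs 10: x=-7/2 → posterior Inverse-Gamma(19/2, 1423/16)
obs 11: x=-2 → posterior Inverse-Gamma(10, 1455/16)
obs 12: x=-1/2 → posterior Inverse-Gamma(21/2, 1457/16)
obs 13: x=7/2 → posterior Inverse-Gamma(11, 1555/16)

k = 5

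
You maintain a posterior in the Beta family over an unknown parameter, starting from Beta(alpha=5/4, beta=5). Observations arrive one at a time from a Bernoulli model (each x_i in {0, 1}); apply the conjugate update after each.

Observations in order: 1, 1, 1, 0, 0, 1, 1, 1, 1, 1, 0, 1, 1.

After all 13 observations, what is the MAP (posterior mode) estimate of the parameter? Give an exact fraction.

obs 1: x=1 → posterior Beta(9/4, 5)
obs 2: x=1 → posterior Beta(13/4, 5)
obs 3: x=1 → posterior Beta(17/4, 5)
obs 4: x=0 → posterior Beta(17/4, 6)
obs 5: x=0 → posterior Beta(17/4, 7)
obs 6: x=1 → posterior Beta(21/4, 7)
obs 7: x=1 → posterior Beta(25/4, 7)
obs 8: x=1 → posterior Beta(29/4, 7)
obs 9: x=1 → posterior Beta(33/4, 7)
obs 10: x=1 → posterior Beta(37/4, 7)
obs 11: x=0 → posterior Beta(37/4, 8)
obs 12: x=1 → posterior Beta(41/4, 8)
obs 13: x=1 → posterior Beta(45/4, 8)

41/69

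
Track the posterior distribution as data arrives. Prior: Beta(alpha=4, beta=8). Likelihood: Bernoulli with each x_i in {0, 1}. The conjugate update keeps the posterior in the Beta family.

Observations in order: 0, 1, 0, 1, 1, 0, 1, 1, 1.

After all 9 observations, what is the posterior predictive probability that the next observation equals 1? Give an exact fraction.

obs 1: x=0 → posterior Beta(4, 9)
obs 2: x=1 → posterior Beta(5, 9)
obs 3: x=0 → posterior Beta(5, 10)
obs 4: x=1 → posterior Beta(6, 10)
obs 5: x=1 → posterior Beta(7, 10)
obs 6: x=0 → posterior Beta(7, 11)
obs 7: x=1 → posterior Beta(8, 11)
obs 8: x=1 → posterior Beta(9, 11)
obs 9: x=1 → posterior Beta(10, 11)

10/21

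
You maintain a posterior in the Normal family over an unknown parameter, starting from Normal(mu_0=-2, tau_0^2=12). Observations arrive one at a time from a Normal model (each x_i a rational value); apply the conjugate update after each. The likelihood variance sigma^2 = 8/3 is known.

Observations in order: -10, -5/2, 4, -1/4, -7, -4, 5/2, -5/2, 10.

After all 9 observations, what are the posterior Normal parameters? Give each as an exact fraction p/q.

obs 1: x=-10 → posterior Normal(-94/11, 24/11)
obs 2: x=-5/2 → posterior Normal(-233/40, 6/5)
obs 3: x=4 → posterior Normal(-161/58, 24/29)
obs 4: x=-1/4 → posterior Normal(-331/152, 12/19)
obs 5: x=-7 → posterior Normal(-583/188, 24/47)
obs 6: x=-4 → posterior Normal(-727/224, 3/7)
obs 7: x=5/2 → posterior Normal(-49/20, 24/65)
obs 8: x=-5/2 → posterior Normal(-727/296, 12/37)
obs 9: x=10 → posterior Normal(-367/332, 24/83)

mu_0=-367/332, tau_0^2=24/83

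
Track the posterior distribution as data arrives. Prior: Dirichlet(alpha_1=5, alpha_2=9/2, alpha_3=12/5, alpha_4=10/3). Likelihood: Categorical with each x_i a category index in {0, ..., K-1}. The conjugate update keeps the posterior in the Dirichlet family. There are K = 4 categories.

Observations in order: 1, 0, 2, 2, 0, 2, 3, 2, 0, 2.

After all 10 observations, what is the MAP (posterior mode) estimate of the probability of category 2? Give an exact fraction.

obs 1: x=1 → posterior Dirichlet(5, 11/2, 12/5, 10/3)
obs 2: x=0 → posterior Dirichlet(6, 11/2, 12/5, 10/3)
obs 3: x=2 → posterior Dirichlet(6, 11/2, 17/5, 10/3)
obs 4: x=2 → posterior Dirichlet(6, 11/2, 22/5, 10/3)
obs 5: x=0 → posterior Dirichlet(7, 11/2, 22/5, 10/3)
obs 6: x=2 → posterior Dirichlet(7, 11/2, 27/5, 10/3)
obs 7: x=3 → posterior Dirichlet(7, 11/2, 27/5, 13/3)
obs 8: x=2 → posterior Dirichlet(7, 11/2, 32/5, 13/3)
obs 9: x=0 → posterior Dirichlet(8, 11/2, 32/5, 13/3)
obs 10: x=2 → posterior Dirichlet(8, 11/2, 37/5, 13/3)

192/637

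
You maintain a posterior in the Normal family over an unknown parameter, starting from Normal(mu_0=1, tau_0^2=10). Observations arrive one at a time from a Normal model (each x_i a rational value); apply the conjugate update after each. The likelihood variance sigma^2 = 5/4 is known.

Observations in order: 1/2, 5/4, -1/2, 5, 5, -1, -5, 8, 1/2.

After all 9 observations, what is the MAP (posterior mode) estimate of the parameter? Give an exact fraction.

obs 1: x=1/2 → posterior Normal(5/9, 10/9)
obs 2: x=5/4 → posterior Normal(15/17, 10/17)
obs 3: x=-1/2 → posterior Normal(11/25, 2/5)
obs 4: x=5 → posterior Normal(17/11, 10/33)
obs 5: x=5 → posterior Normal(91/41, 10/41)
obs 6: x=-1 → posterior Normal(83/49, 10/49)
obs 7: x=-5 → posterior Normal(43/57, 10/57)
obs 8: x=8 → posterior Normal(107/65, 2/13)
obs 9: x=1/2 → posterior Normal(111/73, 10/73)

111/73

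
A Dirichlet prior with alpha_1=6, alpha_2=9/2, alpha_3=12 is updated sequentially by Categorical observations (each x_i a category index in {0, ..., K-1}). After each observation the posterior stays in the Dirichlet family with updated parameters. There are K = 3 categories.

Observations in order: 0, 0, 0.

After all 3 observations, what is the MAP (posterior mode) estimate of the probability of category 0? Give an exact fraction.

obs 1: x=0 → posterior Dirichlet(7, 9/2, 12)
obs 2: x=0 → posterior Dirichlet(8, 9/2, 12)
obs 3: x=0 → posterior Dirichlet(9, 9/2, 12)

16/45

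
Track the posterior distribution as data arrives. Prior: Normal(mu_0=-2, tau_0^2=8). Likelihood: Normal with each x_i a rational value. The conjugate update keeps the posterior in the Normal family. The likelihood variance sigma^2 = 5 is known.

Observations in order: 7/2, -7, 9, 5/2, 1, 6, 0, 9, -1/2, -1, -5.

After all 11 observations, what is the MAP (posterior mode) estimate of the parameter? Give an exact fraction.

130/93

obs 1: x=7/2 → posterior Normal(18/13, 40/13)
obs 2: x=-7 → posterior Normal(-38/21, 40/21)
obs 3: x=9 → posterior Normal(34/29, 40/29)
obs 4: x=5/2 → posterior Normal(54/37, 40/37)
obs 5: x=1 → posterior Normal(62/45, 8/9)
obs 6: x=6 → posterior Normal(110/53, 40/53)
obs 7: x=0 → posterior Normal(110/61, 40/61)
obs 8: x=9 → posterior Normal(182/69, 40/69)
obs 9: x=-1/2 → posterior Normal(178/77, 40/77)
obs 10: x=-1 → posterior Normal(2, 8/17)
obs 11: x=-5 → posterior Normal(130/93, 40/93)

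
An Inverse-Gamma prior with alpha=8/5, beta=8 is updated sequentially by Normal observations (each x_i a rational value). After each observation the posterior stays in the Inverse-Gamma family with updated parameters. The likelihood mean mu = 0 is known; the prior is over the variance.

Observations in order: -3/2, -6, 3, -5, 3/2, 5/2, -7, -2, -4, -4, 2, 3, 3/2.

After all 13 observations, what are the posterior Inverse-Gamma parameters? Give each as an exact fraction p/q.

alpha=81/10, beta=197/2

obs 1: x=-3/2 → posterior Inverse-Gamma(21/10, 73/8)
obs 2: x=-6 → posterior Inverse-Gamma(13/5, 217/8)
obs 3: x=3 → posterior Inverse-Gamma(31/10, 253/8)
obs 4: x=-5 → posterior Inverse-Gamma(18/5, 353/8)
obs 5: x=3/2 → posterior Inverse-Gamma(41/10, 181/4)
obs 6: x=5/2 → posterior Inverse-Gamma(23/5, 387/8)
obs 7: x=-7 → posterior Inverse-Gamma(51/10, 583/8)
obs 8: x=-2 → posterior Inverse-Gamma(28/5, 599/8)
obs 9: x=-4 → posterior Inverse-Gamma(61/10, 663/8)
obs 10: x=-4 → posterior Inverse-Gamma(33/5, 727/8)
obs 11: x=2 → posterior Inverse-Gamma(71/10, 743/8)
obs 12: x=3 → posterior Inverse-Gamma(38/5, 779/8)
obs 13: x=3/2 → posterior Inverse-Gamma(81/10, 197/2)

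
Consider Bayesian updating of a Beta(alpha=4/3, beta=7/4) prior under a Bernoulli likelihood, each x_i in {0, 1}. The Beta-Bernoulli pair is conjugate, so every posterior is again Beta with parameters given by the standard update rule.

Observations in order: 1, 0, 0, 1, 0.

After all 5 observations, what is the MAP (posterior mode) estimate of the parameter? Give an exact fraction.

28/73

obs 1: x=1 → posterior Beta(7/3, 7/4)
obs 2: x=0 → posterior Beta(7/3, 11/4)
obs 3: x=0 → posterior Beta(7/3, 15/4)
obs 4: x=1 → posterior Beta(10/3, 15/4)
obs 5: x=0 → posterior Beta(10/3, 19/4)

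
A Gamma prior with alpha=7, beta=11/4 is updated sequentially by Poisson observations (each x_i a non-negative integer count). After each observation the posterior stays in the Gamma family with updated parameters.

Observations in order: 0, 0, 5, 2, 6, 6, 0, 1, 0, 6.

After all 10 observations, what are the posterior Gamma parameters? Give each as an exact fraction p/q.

obs 1: x=0 → posterior Gamma(7, 15/4)
obs 2: x=0 → posterior Gamma(7, 19/4)
obs 3: x=5 → posterior Gamma(12, 23/4)
obs 4: x=2 → posterior Gamma(14, 27/4)
obs 5: x=6 → posterior Gamma(20, 31/4)
obs 6: x=6 → posterior Gamma(26, 35/4)
obs 7: x=0 → posterior Gamma(26, 39/4)
obs 8: x=1 → posterior Gamma(27, 43/4)
obs 9: x=0 → posterior Gamma(27, 47/4)
obs 10: x=6 → posterior Gamma(33, 51/4)

alpha=33, beta=51/4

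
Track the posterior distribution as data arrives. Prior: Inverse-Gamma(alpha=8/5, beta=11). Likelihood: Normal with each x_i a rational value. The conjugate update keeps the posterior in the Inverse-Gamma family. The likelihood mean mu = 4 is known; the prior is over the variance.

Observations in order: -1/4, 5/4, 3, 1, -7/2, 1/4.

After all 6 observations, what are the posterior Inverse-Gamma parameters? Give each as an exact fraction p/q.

obs 1: x=-1/4 → posterior Inverse-Gamma(21/10, 641/32)
obs 2: x=5/4 → posterior Inverse-Gamma(13/5, 381/16)
obs 3: x=3 → posterior Inverse-Gamma(31/10, 389/16)
obs 4: x=1 → posterior Inverse-Gamma(18/5, 461/16)
obs 5: x=-7/2 → posterior Inverse-Gamma(41/10, 911/16)
obs 6: x=1/4 → posterior Inverse-Gamma(23/5, 2047/32)

alpha=23/5, beta=2047/32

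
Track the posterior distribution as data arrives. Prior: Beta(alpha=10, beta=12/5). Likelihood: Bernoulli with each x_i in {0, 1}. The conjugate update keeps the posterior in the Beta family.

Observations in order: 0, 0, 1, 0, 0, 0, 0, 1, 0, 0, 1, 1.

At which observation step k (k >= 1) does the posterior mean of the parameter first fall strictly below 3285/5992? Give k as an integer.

obs 1: x=0 → posterior Beta(10, 17/5)
obs 2: x=0 → posterior Beta(10, 22/5)
obs 3: x=1 → posterior Beta(11, 22/5)
obs 4: x=0 → posterior Beta(11, 27/5)
obs 5: x=0 → posterior Beta(11, 32/5)
obs 6: x=0 → posterior Beta(11, 37/5)
obs 7: x=0 → posterior Beta(11, 42/5)
obs 8: x=1 → posterior Beta(12, 42/5)
obs 9: x=0 → posterior Beta(12, 47/5)
obs 10: x=0 → posterior Beta(12, 52/5)
obs 11: x=1 → posterior Beta(13, 52/5)
obs 12: x=1 → posterior Beta(14, 52/5)

k = 10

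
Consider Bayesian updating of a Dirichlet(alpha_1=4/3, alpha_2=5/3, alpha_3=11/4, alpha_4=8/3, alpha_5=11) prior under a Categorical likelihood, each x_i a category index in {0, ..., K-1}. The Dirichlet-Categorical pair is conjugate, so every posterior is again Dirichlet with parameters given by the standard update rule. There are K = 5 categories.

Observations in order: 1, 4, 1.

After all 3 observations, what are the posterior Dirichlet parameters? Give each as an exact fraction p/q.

obs 1: x=1 → posterior Dirichlet(4/3, 8/3, 11/4, 8/3, 11)
obs 2: x=4 → posterior Dirichlet(4/3, 8/3, 11/4, 8/3, 12)
obs 3: x=1 → posterior Dirichlet(4/3, 11/3, 11/4, 8/3, 12)

alpha_1=4/3, alpha_2=11/3, alpha_3=11/4, alpha_4=8/3, alpha_5=12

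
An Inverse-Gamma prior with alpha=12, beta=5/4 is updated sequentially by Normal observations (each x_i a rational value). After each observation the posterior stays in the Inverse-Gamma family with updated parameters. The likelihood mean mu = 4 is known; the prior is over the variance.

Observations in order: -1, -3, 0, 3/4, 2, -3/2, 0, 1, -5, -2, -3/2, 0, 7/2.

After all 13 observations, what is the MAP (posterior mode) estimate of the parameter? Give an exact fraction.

obs 1: x=-1 → posterior Inverse-Gamma(25/2, 55/4)
obs 2: x=-3 → posterior Inverse-Gamma(13, 153/4)
obs 3: x=0 → posterior Inverse-Gamma(27/2, 185/4)
obs 4: x=3/4 → posterior Inverse-Gamma(14, 1649/32)
obs 5: x=2 → posterior Inverse-Gamma(29/2, 1713/32)
obs 6: x=-3/2 → posterior Inverse-Gamma(15, 2197/32)
obs 7: x=0 → posterior Inverse-Gamma(31/2, 2453/32)
obs 8: x=1 → posterior Inverse-Gamma(16, 2597/32)
obs 9: x=-5 → posterior Inverse-Gamma(33/2, 3893/32)
obs 10: x=-2 → posterior Inverse-Gamma(17, 4469/32)
obs 11: x=-3/2 → posterior Inverse-Gamma(35/2, 4953/32)
obs 12: x=0 → posterior Inverse-Gamma(18, 5209/32)
obs 13: x=7/2 → posterior Inverse-Gamma(37/2, 5213/32)

401/48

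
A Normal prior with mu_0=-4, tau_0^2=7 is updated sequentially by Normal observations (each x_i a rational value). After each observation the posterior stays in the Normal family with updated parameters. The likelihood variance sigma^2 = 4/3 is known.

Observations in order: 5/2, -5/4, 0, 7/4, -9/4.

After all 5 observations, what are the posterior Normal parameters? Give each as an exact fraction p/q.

mu_0=-1/436, tau_0^2=28/109

obs 1: x=5/2 → posterior Normal(73/50, 28/25)
obs 2: x=-5/4 → posterior Normal(41/184, 14/23)
obs 3: x=0 → posterior Normal(41/268, 28/67)
obs 4: x=7/4 → posterior Normal(47/88, 7/22)
obs 5: x=-9/4 → posterior Normal(-1/436, 28/109)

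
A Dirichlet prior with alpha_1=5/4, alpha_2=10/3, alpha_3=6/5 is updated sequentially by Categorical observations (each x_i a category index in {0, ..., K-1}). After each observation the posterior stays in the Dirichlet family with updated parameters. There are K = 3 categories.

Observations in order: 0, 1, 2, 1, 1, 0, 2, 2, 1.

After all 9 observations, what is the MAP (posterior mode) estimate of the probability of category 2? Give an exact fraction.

obs 1: x=0 → posterior Dirichlet(9/4, 10/3, 6/5)
obs 2: x=1 → posterior Dirichlet(9/4, 13/3, 6/5)
obs 3: x=2 → posterior Dirichlet(9/4, 13/3, 11/5)
obs 4: x=1 → posterior Dirichlet(9/4, 16/3, 11/5)
obs 5: x=1 → posterior Dirichlet(9/4, 19/3, 11/5)
obs 6: x=0 → posterior Dirichlet(13/4, 19/3, 11/5)
obs 7: x=2 → posterior Dirichlet(13/4, 19/3, 16/5)
obs 8: x=2 → posterior Dirichlet(13/4, 19/3, 21/5)
obs 9: x=1 → posterior Dirichlet(13/4, 22/3, 21/5)

192/707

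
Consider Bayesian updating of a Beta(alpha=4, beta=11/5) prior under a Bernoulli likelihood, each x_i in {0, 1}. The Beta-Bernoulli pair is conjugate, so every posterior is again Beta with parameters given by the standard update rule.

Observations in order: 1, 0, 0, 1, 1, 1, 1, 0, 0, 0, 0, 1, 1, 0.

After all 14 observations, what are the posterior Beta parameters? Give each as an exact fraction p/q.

obs 1: x=1 → posterior Beta(5, 11/5)
obs 2: x=0 → posterior Beta(5, 16/5)
obs 3: x=0 → posterior Beta(5, 21/5)
obs 4: x=1 → posterior Beta(6, 21/5)
obs 5: x=1 → posterior Beta(7, 21/5)
obs 6: x=1 → posterior Beta(8, 21/5)
obs 7: x=1 → posterior Beta(9, 21/5)
obs 8: x=0 → posterior Beta(9, 26/5)
obs 9: x=0 → posterior Beta(9, 31/5)
obs 10: x=0 → posterior Beta(9, 36/5)
obs 11: x=0 → posterior Beta(9, 41/5)
obs 12: x=1 → posterior Beta(10, 41/5)
obs 13: x=1 → posterior Beta(11, 41/5)
obs 14: x=0 → posterior Beta(11, 46/5)

alpha=11, beta=46/5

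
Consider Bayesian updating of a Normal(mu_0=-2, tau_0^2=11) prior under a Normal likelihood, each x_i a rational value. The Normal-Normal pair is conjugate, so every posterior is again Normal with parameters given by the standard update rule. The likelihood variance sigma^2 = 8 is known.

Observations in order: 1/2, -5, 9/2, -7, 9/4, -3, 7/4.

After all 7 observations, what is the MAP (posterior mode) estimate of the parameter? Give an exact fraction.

-82/85

obs 1: x=1/2 → posterior Normal(-21/38, 88/19)
obs 2: x=-5 → posterior Normal(-131/60, 44/15)
obs 3: x=9/2 → posterior Normal(-16/41, 88/41)
obs 4: x=-7 → posterior Normal(-93/52, 22/13)
obs 5: x=9/4 → posterior Normal(-13/12, 88/63)
obs 6: x=-3 → posterior Normal(-405/296, 44/37)
obs 7: x=7/4 → posterior Normal(-82/85, 88/85)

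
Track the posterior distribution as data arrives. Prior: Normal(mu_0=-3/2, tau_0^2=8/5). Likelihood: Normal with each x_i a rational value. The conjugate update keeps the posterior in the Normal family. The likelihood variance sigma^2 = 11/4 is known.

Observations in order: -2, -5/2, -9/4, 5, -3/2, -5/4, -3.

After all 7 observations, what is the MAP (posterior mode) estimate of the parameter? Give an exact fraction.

obs 1: x=-2 → posterior Normal(-293/174, 88/87)
obs 2: x=-5/2 → posterior Normal(-453/238, 88/119)
obs 3: x=-9/4 → posterior Normal(-597/302, 88/151)
obs 4: x=5 → posterior Normal(-277/366, 88/183)
obs 5: x=-3/2 → posterior Normal(-373/430, 88/215)
obs 6: x=-5/4 → posterior Normal(-453/494, 88/247)
obs 7: x=-3 → posterior Normal(-215/186, 88/279)

-215/186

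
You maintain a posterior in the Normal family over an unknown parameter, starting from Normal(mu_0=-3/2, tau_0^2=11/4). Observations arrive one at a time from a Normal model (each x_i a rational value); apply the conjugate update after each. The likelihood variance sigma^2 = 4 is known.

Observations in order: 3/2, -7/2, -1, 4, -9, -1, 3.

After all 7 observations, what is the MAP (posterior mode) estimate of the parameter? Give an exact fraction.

obs 1: x=3/2 → posterior Normal(-5/18, 44/27)
obs 2: x=-7/2 → posterior Normal(-23/19, 22/19)
obs 3: x=-1 → posterior Normal(-57/49, 44/49)
obs 4: x=4 → posterior Normal(-13/60, 11/15)
obs 5: x=-9 → posterior Normal(-112/71, 44/71)
obs 6: x=-1 → posterior Normal(-3/2, 22/41)
obs 7: x=3 → posterior Normal(-30/31, 44/93)

-30/31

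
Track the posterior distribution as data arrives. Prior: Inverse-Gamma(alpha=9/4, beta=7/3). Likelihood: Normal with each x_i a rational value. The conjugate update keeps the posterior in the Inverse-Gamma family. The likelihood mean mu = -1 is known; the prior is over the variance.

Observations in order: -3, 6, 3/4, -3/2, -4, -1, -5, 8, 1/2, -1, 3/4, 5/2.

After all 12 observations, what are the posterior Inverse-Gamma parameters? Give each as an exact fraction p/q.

obs 1: x=-3 → posterior Inverse-Gamma(11/4, 13/3)
obs 2: x=6 → posterior Inverse-Gamma(13/4, 173/6)
obs 3: x=3/4 → posterior Inverse-Gamma(15/4, 2915/96)
obs 4: x=-3/2 → posterior Inverse-Gamma(17/4, 2927/96)
obs 5: x=-4 → posterior Inverse-Gamma(19/4, 3359/96)
obs 6: x=-1 → posterior Inverse-Gamma(21/4, 3359/96)
obs 7: x=-5 → posterior Inverse-Gamma(23/4, 4127/96)
obs 8: x=8 → posterior Inverse-Gamma(25/4, 8015/96)
obs 9: x=1/2 → posterior Inverse-Gamma(27/4, 8123/96)
obs 10: x=-1 → posterior Inverse-Gamma(29/4, 8123/96)
obs 11: x=3/4 → posterior Inverse-Gamma(31/4, 4135/48)
obs 12: x=5/2 → posterior Inverse-Gamma(33/4, 4429/48)

alpha=33/4, beta=4429/48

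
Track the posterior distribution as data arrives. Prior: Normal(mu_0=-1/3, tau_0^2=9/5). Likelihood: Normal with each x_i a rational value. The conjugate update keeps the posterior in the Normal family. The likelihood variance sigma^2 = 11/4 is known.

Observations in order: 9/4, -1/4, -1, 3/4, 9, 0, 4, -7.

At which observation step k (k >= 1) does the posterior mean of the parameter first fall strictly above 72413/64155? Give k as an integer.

obs 1: x=9/4 → posterior Normal(188/273, 99/91)
obs 2: x=-1/4 → posterior Normal(161/381, 99/127)
obs 3: x=-1 → posterior Normal(53/489, 99/163)
obs 4: x=3/4 → posterior Normal(134/597, 99/199)
obs 5: x=9 → posterior Normal(1106/705, 99/235)
obs 6: x=0 → posterior Normal(1106/813, 99/271)
obs 7: x=4 → posterior Normal(1538/921, 99/307)
obs 8: x=-7 → posterior Normal(782/1029, 99/343)

k = 5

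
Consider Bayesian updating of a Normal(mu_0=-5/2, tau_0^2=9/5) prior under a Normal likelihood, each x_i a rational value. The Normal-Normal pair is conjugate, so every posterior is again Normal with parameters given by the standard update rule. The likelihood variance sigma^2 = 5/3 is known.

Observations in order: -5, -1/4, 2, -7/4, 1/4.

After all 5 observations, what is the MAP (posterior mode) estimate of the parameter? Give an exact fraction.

obs 1: x=-5 → posterior Normal(-395/104, 45/52)
obs 2: x=-1/4 → posterior Normal(-817/316, 45/79)
obs 3: x=2 → posterior Normal(-601/424, 45/106)
obs 4: x=-7/4 → posterior Normal(-395/266, 45/133)
obs 5: x=1/4 → posterior Normal(-763/640, 9/32)

-763/640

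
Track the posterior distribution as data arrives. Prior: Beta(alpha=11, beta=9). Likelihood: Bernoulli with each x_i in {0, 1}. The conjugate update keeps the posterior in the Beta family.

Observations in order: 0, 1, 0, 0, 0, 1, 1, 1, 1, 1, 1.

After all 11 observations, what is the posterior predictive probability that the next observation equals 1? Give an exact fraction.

18/31

obs 1: x=0 → posterior Beta(11, 10)
obs 2: x=1 → posterior Beta(12, 10)
obs 3: x=0 → posterior Beta(12, 11)
obs 4: x=0 → posterior Beta(12, 12)
obs 5: x=0 → posterior Beta(12, 13)
obs 6: x=1 → posterior Beta(13, 13)
obs 7: x=1 → posterior Beta(14, 13)
obs 8: x=1 → posterior Beta(15, 13)
obs 9: x=1 → posterior Beta(16, 13)
obs 10: x=1 → posterior Beta(17, 13)
obs 11: x=1 → posterior Beta(18, 13)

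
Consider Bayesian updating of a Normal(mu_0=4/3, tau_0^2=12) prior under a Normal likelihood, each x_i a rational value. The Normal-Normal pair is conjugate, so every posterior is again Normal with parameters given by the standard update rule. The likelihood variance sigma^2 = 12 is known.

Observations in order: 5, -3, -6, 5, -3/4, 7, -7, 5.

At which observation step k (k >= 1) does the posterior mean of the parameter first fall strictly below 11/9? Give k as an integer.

k = 2

obs 1: x=5 → posterior Normal(19/6, 6)
obs 2: x=-3 → posterior Normal(10/9, 4)
obs 3: x=-6 → posterior Normal(-2/3, 3)
obs 4: x=5 → posterior Normal(7/15, 12/5)
obs 5: x=-3/4 → posterior Normal(19/72, 2)
obs 6: x=7 → posterior Normal(103/84, 12/7)
obs 7: x=-7 → posterior Normal(19/96, 3/2)
obs 8: x=5 → posterior Normal(79/108, 4/3)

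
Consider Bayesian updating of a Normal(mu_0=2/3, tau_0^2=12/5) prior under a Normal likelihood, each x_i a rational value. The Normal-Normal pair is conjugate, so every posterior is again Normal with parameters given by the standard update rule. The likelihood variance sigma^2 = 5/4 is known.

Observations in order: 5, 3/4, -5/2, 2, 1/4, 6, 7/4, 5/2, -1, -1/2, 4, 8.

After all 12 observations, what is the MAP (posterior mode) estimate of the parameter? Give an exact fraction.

obs 1: x=5 → posterior Normal(770/219, 60/73)
obs 2: x=3/4 → posterior Normal(878/363, 60/121)
obs 3: x=-5/2 → posterior Normal(518/507, 60/169)
obs 4: x=2 → posterior Normal(26/21, 60/217)
obs 5: x=1/4 → posterior Normal(842/795, 12/53)
obs 6: x=6 → posterior Normal(1706/939, 60/313)
obs 7: x=7/4 → posterior Normal(1958/1083, 60/361)
obs 8: x=5/2 → posterior Normal(2318/1227, 60/409)
obs 9: x=-1 → posterior Normal(2174/1371, 60/457)
obs 10: x=-1/2 → posterior Normal(2102/1515, 12/101)
obs 11: x=4 → posterior Normal(2678/1659, 60/553)
obs 12: x=8 → posterior Normal(3830/1803, 60/601)

3830/1803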